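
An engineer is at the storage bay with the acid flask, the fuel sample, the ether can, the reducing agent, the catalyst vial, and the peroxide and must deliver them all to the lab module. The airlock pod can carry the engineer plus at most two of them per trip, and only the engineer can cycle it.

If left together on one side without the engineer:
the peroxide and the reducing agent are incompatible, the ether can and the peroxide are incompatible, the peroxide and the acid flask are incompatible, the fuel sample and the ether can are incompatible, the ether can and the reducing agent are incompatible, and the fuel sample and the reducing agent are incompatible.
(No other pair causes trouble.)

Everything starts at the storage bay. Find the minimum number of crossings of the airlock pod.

impossible

Whatever the first load, the items left behind include a forbidden pair without the engineer. No opening move is safe, so no plan exists.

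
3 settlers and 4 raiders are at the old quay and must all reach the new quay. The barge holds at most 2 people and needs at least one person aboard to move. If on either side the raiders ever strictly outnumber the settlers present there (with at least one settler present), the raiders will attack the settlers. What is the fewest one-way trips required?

The raiders already outnumber the settlers at the old quay before anyone moves, so the starting position itself is disallowed.

impossible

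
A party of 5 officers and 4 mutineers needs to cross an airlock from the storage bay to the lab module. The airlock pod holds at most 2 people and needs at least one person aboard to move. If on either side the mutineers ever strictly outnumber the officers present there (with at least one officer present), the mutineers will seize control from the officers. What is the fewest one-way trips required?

15

Counting alone: each trip to the lab module takes at most 2 across and each return brings at least 1 back, so after t trips out (and t−1 returns) at most 2t − (t−1) of the 9 are across; that first reaches 9 at t = 8, so at least 15 crossings are needed.
The plan below uses exactly 15 crossings, so it is optimal:
1. 2 mutineers → the lab module.  (the storage bay: 5O 2M; the lab module: 0O 2M)
2. 1 mutineer ← the storage bay.  (the storage bay: 5O 3M; the lab module: 0O 1M)
3. 2 mutineers → the lab module.  (the storage bay: 5O 1M; the lab module: 0O 3M)
4. 1 mutineer ← the storage bay.  (the storage bay: 5O 2M; the lab module: 0O 2M)
5. 2 officers → the lab module.  (the storage bay: 3O 2M; the lab module: 2O 2M)
6. 1 mutineer ← the storage bay.  (the storage bay: 3O 3M; the lab module: 2O 1M)
7. 1 officer and 1 mutineer → the lab module.  (the storage bay: 2O 2M; the lab module: 3O 2M)
8. 1 officer ← the storage bay.  (the storage bay: 3O 2M; the lab module: 2O 2M)
9. 1 officer and 1 mutineer → the lab module.  (the storage bay: 2O 1M; the lab module: 3O 3M)
10. 1 mutineer ← the storage bay.  (the storage bay: 2O 2M; the lab module: 3O 2M)
11. 1 officer and 1 mutineer → the lab module.  (the storage bay: 1O 1M; the lab module: 4O 3M)
12. 1 officer ← the storage bay.  (the storage bay: 2O 1M; the lab module: 3O 3M)
13. 1 officer and 1 mutineer → the lab module.  (the storage bay: 1O 0M; the lab module: 4O 4M)
14. 1 mutineer ← the storage bay.  (the storage bay: 1O 1M; the lab module: 4O 3M)
15. 1 officer and 1 mutineer → the lab module.  (the storage bay: 0O 0M; the lab module: 5O 4M)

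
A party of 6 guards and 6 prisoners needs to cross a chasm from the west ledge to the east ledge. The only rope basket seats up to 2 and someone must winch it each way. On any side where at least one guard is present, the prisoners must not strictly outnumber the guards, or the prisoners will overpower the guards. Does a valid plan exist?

No

Following every safe sequence of crossings from the start, the most of the 12 that can be at the east ledge as the rope basket arrives there on crossings 1, 3, 5, 7, 9 is 2, 3, 4, 5, 6 respectively; the best ever achieved is 6 of 12.
From crossing 11 on, no configuration arises that was not already reachable earlier: only 15 distinct safe configurations (who is on which side, and where the rope basket is) can ever be reached, none of them has everyone across, and every continuation just revisits them. They are: 0 guards + 0 prisoners across (rope basket back at the start); 0 guards + 1 prisoner across (rope basket there); 0 guards + 1 prisoner across (rope basket back at the start); 0 guards + 2 prisoners across (rope basket there); 0 guards + 2 prisoners across (rope basket back at the start); 0 guards + 3 prisoners across (rope basket there); 0 guards + 3 prisoners across (rope basket back at the start); 0 guards + 4 prisoners across (rope basket there); 0 guards + 4 prisoners across (rope basket back at the start); 0 guards + 5 prisoners across (rope basket there); 0 guards + 5 prisoners across (rope basket back at the start); 0 guards + 6 prisoners across (rope basket there); 1 guard + 1 prisoner across (rope basket there); 1 guard + 1 prisoner across (rope basket back at the start); 2 guards + 2 prisoners across (rope basket there). So no valid plan exists.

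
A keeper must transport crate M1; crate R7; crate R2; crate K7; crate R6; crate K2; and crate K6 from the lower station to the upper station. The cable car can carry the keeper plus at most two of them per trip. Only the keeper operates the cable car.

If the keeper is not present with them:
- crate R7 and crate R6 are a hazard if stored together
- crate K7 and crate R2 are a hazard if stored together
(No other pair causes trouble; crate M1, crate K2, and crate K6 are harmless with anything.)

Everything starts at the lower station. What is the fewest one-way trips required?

7

Counting alone: the keeper can take at most 2 across per trip to the upper station, so moving all 7 needs at least 4 loaded trips out, with a return between consecutive ones — at least 7 crossings.
The plan below uses exactly 7 crossings, so it is optimal:
1. Keeper goes to the upper station with crate R2 and crate R7.
2. Keeper goes back to the lower station alone.
3. Keeper goes to the upper station with crate M1.
4. Keeper goes back to the lower station alone.
5. Keeper goes to the upper station with crate K2 and crate K6.
6. Keeper goes back to the lower station alone.
7. Keeper goes to the upper station with crate K7 and crate R6.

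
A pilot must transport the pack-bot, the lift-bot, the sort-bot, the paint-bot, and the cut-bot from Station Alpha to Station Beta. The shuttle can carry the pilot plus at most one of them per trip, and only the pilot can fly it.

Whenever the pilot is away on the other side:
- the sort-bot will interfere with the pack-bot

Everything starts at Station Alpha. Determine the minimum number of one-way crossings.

Counting alone: the pilot can take at most 1 across per trip to Station Beta, so moving all 5 needs at least 5 loaded trips out, with a return between consecutive ones — at least 9 crossings.
The plan below uses exactly 9 crossings, so it is optimal:
1. Pilot goes to Station Beta with the pack-bot.
2. Pilot goes back to Station Alpha alone.
3. Pilot goes to Station Beta with the lift-bot.
4. Pilot goes back to Station Alpha alone.
5. Pilot goes to Station Beta with the paint-bot.
6. Pilot goes back to Station Alpha alone.
7. Pilot goes to Station Beta with the cut-bot.
8. Pilot goes back to Station Alpha alone.
9. Pilot goes to Station Beta with the sort-bot.

9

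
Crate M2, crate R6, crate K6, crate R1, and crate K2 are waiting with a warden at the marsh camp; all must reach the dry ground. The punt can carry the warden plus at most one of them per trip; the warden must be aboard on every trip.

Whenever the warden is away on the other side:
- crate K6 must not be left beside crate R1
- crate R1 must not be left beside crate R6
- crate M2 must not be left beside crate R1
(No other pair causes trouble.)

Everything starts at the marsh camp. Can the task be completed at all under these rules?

Following every safe sequence of crossings from the start, the most of the 5 that can be at the dry ground as the punt arrives there on crossings 1, 3, 5 is 1, 2, 3 respectively; the best ever achieved is 3 of 5.
From crossing 7 on, no configuration arises that was not already reachable earlier: only 18 distinct safe configurations (who is on which side, and where the punt is) can ever be reached, none of them has everyone across, and every continuation just revisits them. So no valid plan exists.

No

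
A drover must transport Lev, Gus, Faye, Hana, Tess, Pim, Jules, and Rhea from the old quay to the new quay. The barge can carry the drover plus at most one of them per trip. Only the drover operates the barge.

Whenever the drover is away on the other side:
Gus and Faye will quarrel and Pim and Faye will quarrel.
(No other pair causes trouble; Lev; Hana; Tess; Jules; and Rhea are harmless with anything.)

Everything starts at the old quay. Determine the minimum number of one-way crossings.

17

Counting alone: the drover can take at most 1 across per trip to the new quay, so moving all 8 needs at least 8 loaded trips out, with a return between consecutive ones — at least 15 crossings.
The safety rule pushes this higher. Following every safe sequence of crossings, the most of the 8 that can be at the new quay as the barge arrives there on crossing 15 is 7 — never all 8.
So no plan with fewer than 17 crossings exists, and this one achieves 17:
1. Drover goes to the new quay with Faye.
2. Drover goes back to the old quay alone.
3. Drover goes to the new quay with Lev.
4. Drover goes back to the old quay alone.
5. Drover goes to the new quay with Gus.
6. Drover goes back to the old quay with Faye.
7. Drover goes to the new quay with Pim.
8. Drover goes back to the old quay alone.
9. Drover goes to the new quay with Hana.
10. Drover goes back to the old quay alone.
11. Drover goes to the new quay with Tess.
12. Drover goes back to the old quay alone.
13. Drover goes to the new quay with Jules.
14. Drover goes back to the old quay alone.
15. Drover goes to the new quay with Rhea.
16. Drover goes back to the old quay alone.
17. Drover goes to the new quay with Faye.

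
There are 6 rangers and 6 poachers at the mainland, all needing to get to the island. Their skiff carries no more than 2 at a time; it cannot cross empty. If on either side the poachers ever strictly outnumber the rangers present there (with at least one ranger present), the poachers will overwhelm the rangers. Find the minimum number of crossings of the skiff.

Following every safe sequence of crossings from the start, the most of the 12 that can be at the island as the skiff arrives there on crossings 1, 3, 5, 7, 9 is 2, 3, 4, 5, 6 respectively; the best ever achieved is 6 of 12.
From crossing 11 on, no configuration arises that was not already reachable earlier: only 15 distinct safe configurations (who is on which side, and where the skiff is) can ever be reached, none of them has everyone across, and every continuation just revisits them. They are: 0 rangers + 0 poachers across (skiff back at the start); 0 rangers + 1 poacher across (skiff there); 0 rangers + 1 poacher across (skiff back at the start); 0 rangers + 2 poachers across (skiff there); 0 rangers + 2 poachers across (skiff back at the start); 0 rangers + 3 poachers across (skiff there); 0 rangers + 3 poachers across (skiff back at the start); 0 rangers + 4 poachers across (skiff there); 0 rangers + 4 poachers across (skiff back at the start); 0 rangers + 5 poachers across (skiff there); 0 rangers + 5 poachers across (skiff back at the start); 0 rangers + 6 poachers across (skiff there); 1 ranger + 1 poacher across (skiff there); 1 ranger + 1 poacher across (skiff back at the start); 2 rangers + 2 poachers across (skiff there). So no valid plan exists.

impossible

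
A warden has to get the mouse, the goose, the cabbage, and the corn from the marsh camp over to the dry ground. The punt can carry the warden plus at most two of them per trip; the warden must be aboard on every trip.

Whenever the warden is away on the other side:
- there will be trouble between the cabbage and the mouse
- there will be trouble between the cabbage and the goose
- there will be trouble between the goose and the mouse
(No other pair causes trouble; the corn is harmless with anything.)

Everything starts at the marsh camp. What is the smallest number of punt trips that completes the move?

5

Counting alone: the warden can take at most 2 across per trip to the dry ground, so moving all 4 needs at least 2 loaded trips out, with a return between consecutive ones — at least 3 crossings.
The safety rule pushes this higher. Following every safe sequence of crossings, the most of the 4 that can be at the dry ground as the punt arrives there on crossing 3 is 3 — never all 4.
So no plan with fewer than 5 crossings exists, and this one achieves 5:
1. Warden goes to the dry ground with the goose and the mouse.  [the marsh camp: the cabbage, the corn | the dry ground: the goose, the mouse]
2. Warden goes back to the marsh camp with the mouse.  [the marsh camp: the cabbage, the corn, the mouse | the dry ground: the goose]
3. Warden goes to the dry ground with the corn and the mouse.  [the marsh camp: the cabbage | the dry ground: the corn, the goose, the mouse]
4. Warden goes back to the marsh camp with the mouse.  [the marsh camp: the cabbage, the mouse | the dry ground: the corn, the goose]
5. Warden goes to the dry ground with the cabbage and the mouse.  [the marsh camp: — | the dry ground: the cabbage, the corn, the goose, the mouse]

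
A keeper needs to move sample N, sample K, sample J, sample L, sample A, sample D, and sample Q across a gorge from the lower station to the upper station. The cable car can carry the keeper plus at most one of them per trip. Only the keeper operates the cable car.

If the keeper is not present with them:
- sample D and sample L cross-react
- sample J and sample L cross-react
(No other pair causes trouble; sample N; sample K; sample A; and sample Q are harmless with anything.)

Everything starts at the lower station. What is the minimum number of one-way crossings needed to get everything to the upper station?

Counting alone: the keeper can take at most 1 across per trip to the upper station, so moving all 7 needs at least 7 loaded trips out, with a return between consecutive ones — at least 13 crossings.
The safety rule pushes this higher. Following every safe sequence of crossings, the most of the 7 that can be at the upper station as the cable car arrives there on crossing 13 is 6 — never all 7.
So no plan with fewer than 15 crossings exists, and this one achieves 15:
1. Keeper goes to the upper station with sample L.  [the lower station: sample A, sample D, sample J, sample K, sample N, sample Q | the upper station: sample L]
2. Keeper goes back to the lower station alone.  [the lower station: sample A, sample D, sample J, sample K, sample N, sample Q | the upper station: sample L]
3. Keeper goes to the upper station with sample N.  [the lower station: sample A, sample D, sample J, sample K, sample Q | the upper station: sample L, sample N]
4. Keeper goes back to the lower station alone.  [the lower station: sample A, sample D, sample J, sample K, sample Q | the upper station: sample L, sample N]
5. Keeper goes to the upper station with sample K.  [the lower station: sample A, sample D, sample J, sample Q | the upper station: sample K, sample L, sample N]
6. Keeper goes back to the lower station alone.  [the lower station: sample A, sample D, sample J, sample Q | the upper station: sample K, sample L, sample N]
7. Keeper goes to the upper station with sample J.  [the lower station: sample A, sample D, sample Q | the upper station: sample J, sample K, sample L, sample N]
8. Keeper goes back to the lower station with sample L.  [the lower station: sample A, sample D, sample L, sample Q | the upper station: sample J, sample K, sample N]
9. Keeper goes to the upper station with sample D.  [the lower station: sample A, sample L, sample Q | the upper station: sample D, sample J, sample K, sample N]
10. Keeper goes back to the lower station alone.  [the lower station: sample A, sample L, sample Q | the upper station: sample D, sample J, sample K, sample N]
11. Keeper goes to the upper station with sample A.  [the lower station: sample L, sample Q | the upper station: sample A, sample D, sample J, sample K, sample N]
12. Keeper goes back to the lower station alone.  [the lower station: sample L, sample Q | the upper station: sample A, sample D, sample J, sample K, sample N]
13. Keeper goes to the upper station with sample Q.  [the lower station: sample L | the upper station: sample A, sample D, sample J, sample K, sample N, sample Q]
14. Keeper goes back to the lower station alone.  [the lower station: sample L | the upper station: sample A, sample D, sample J, sample K, sample N, sample Q]
15. Keeper goes to the upper station with sample L.  [the lower station: — | the upper station: sample A, sample D, sample J, sample K, sample L, sample N, sample Q]

15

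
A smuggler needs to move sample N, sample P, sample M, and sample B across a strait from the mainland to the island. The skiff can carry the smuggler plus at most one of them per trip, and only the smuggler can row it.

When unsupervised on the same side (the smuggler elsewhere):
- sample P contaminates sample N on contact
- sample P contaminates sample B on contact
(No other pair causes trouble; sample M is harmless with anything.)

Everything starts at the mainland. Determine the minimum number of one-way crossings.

9

Counting alone: the smuggler can take at most 1 across per trip to the island, so moving all 4 needs at least 4 loaded trips out, with a return between consecutive ones — at least 7 crossings.
The safety rule pushes this higher. Following every safe sequence of crossings, the most of the 4 that can be at the island as the skiff arrives there on crossing 7 is 3 — never all 4.
So no plan with fewer than 9 crossings exists, and this one achieves 9:
1. Smuggler goes to the island with sample P.
2. Smuggler goes back to the mainland alone.
3. Smuggler goes to the island with sample N.
4. Smuggler goes back to the mainland with sample P.
5. Smuggler goes to the island with sample B.
6. Smuggler goes back to the mainland alone.
7. Smuggler goes to the island with sample M.
8. Smuggler goes back to the mainland alone.
9. Smuggler goes to the island with sample P.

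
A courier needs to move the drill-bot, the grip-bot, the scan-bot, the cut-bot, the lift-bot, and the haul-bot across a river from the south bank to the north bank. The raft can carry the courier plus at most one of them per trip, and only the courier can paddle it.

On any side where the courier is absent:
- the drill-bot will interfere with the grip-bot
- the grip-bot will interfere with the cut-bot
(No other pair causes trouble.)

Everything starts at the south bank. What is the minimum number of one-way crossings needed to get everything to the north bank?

Counting alone: the courier can take at most 1 across per trip to the north bank, so moving all 6 needs at least 6 loaded trips out, with a return between consecutive ones — at least 11 crossings.
The safety rule pushes this higher. Following every safe sequence of crossings, the most of the 6 that can be at the north bank as the raft arrives there on crossing 11 is 5 — never all 6.
So no plan with fewer than 13 crossings exists, and this one achieves 13:
1. Courier goes to the north bank with the grip-bot.
2. Courier goes back to the south bank alone.
3. Courier goes to the north bank with the drill-bot.
4. Courier goes back to the south bank with the grip-bot.
5. Courier goes to the north bank with the cut-bot.
6. Courier goes back to the south bank alone.
7. Courier goes to the north bank with the scan-bot.
8. Courier goes back to the south bank alone.
9. Courier goes to the north bank with the lift-bot.
10. Courier goes back to the south bank alone.
11. Courier goes to the north bank with the haul-bot.
12. Courier goes back to the south bank alone.
13. Courier goes to the north bank with the grip-bot.

13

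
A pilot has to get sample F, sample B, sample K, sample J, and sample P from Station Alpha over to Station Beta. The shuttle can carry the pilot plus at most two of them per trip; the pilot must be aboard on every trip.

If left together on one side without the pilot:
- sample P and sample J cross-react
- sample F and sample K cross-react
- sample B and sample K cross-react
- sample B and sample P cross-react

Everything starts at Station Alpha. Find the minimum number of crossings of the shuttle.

7

Counting alone: the pilot can take at most 2 across per trip to Station Beta, so moving all 5 needs at least 3 loaded trips out, with a return between consecutive ones — at least 5 crossings.
The safety rule pushes this higher. Following every safe sequence of crossings, the most of the 5 that can be at Station Beta as the shuttle arrives there on crossing 5 is 4 — never all 5.
So no plan with fewer than 7 crossings exists, and this one achieves 7:
1. Pilot goes to Station Beta with sample K and sample P.  [Station Alpha: sample B, sample F, sample J | Station Beta: sample K, sample P]
2. Pilot goes back to Station Alpha alone.  [Station Alpha: sample B, sample F, sample J | Station Beta: sample K, sample P]
3. Pilot goes to Station Beta with sample F.  [Station Alpha: sample B, sample J | Station Beta: sample F, sample K, sample P]
4. Pilot goes back to Station Alpha with sample K.  [Station Alpha: sample B, sample J, sample K | Station Beta: sample F, sample P]
5. Pilot goes to Station Beta with sample B and sample J.  [Station Alpha: sample K | Station Beta: sample B, sample F, sample J, sample P]
6. Pilot goes back to Station Alpha with sample P.  [Station Alpha: sample K, sample P | Station Beta: sample B, sample F, sample J]
7. Pilot goes to Station Beta with sample K and sample P.  [Station Alpha: — | Station Beta: sample B, sample F, sample J, sample K, sample P]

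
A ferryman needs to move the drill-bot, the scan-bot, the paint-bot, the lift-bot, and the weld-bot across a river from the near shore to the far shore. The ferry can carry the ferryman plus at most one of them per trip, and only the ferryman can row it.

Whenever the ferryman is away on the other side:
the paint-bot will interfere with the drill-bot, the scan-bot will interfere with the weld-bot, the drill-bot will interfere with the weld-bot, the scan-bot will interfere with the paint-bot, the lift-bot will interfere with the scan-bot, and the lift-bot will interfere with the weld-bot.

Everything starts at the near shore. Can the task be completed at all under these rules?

Whatever the first load, the items left behind include a forbidden pair without the ferryman. No opening move is safe, so no plan exists.

No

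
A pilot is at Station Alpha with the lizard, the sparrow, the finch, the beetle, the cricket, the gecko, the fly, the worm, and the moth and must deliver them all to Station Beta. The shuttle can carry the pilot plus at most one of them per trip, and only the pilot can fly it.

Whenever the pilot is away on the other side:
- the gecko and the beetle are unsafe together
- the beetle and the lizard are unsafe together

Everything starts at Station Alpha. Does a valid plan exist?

Yes

1. Pilot goes to Station Beta with the beetle.  [Station Alpha: the cricket, the finch, the fly, the gecko, the lizard, the moth, the sparrow, the worm | Station Beta: the beetle]
2. Pilot goes back to Station Alpha alone.  [Station Alpha: the cricket, the finch, the fly, the gecko, the lizard, the moth, the sparrow, the worm | Station Beta: the beetle]
3. Pilot goes to Station Beta with the lizard.  [Station Alpha: the cricket, the finch, the fly, the gecko, the moth, the sparrow, the worm | Station Beta: the beetle, the lizard]
4. Pilot goes back to Station Alpha with the beetle.  [Station Alpha: the beetle, the cricket, the finch, the fly, the gecko, the moth, the sparrow, the worm | Station Beta: the lizard]
5. Pilot goes to Station Beta with the gecko.  [Station Alpha: the beetle, the cricket, the finch, the fly, the moth, the sparrow, the worm | Station Beta: the gecko, the lizard]
6. Pilot goes back to Station Alpha alone.  [Station Alpha: the beetle, the cricket, the finch, the fly, the moth, the sparrow, the worm | Station Beta: the gecko, the lizard]
7. Pilot goes to Station Beta with the sparrow.  [Station Alpha: the beetle, the cricket, the finch, the fly, the moth, the worm | Station Beta: the gecko, the lizard, the sparrow]
8. Pilot goes back to Station Alpha alone.  [Station Alpha: the beetle, the cricket, the finch, the fly, the moth, the worm | Station Beta: the gecko, the lizard, the sparrow]
9. Pilot goes to Station Beta with the finch.  [Station Alpha: the beetle, the cricket, the fly, the moth, the worm | Station Beta: the finch, the gecko, the lizard, the sparrow]
10. Pilot goes back to Station Alpha alone.  [Station Alpha: the beetle, the cricket, the fly, the moth, the worm | Station Beta: the finch, the gecko, the lizard, the sparrow]
11. Pilot goes to Station Beta with the cricket.  [Station Alpha: the beetle, the fly, the moth, the worm | Station Beta: the cricket, the finch, the gecko, the lizard, the sparrow]
12. Pilot goes back to Station Alpha alone.  [Station Alpha: the beetle, the fly, the moth, the worm | Station Beta: the cricket, the finch, the gecko, the lizard, the sparrow]
13. Pilot goes to Station Beta with the fly.  [Station Alpha: the beetle, the moth, the worm | Station Beta: the cricket, the finch, the fly, the gecko, the lizard, the sparrow]
14. Pilot goes back to Station Alpha alone.  [Station Alpha: the beetle, the moth, the worm | Station Beta: the cricket, the finch, the fly, the gecko, the lizard, the sparrow]
15. Pilot goes to Station Beta with the worm.  [Station Alpha: the beetle, the moth | Station Beta: the cricket, the finch, the fly, the gecko, the lizard, the sparrow, the worm]
16. Pilot goes back to Station Alpha alone.  [Station Alpha: the beetle, the moth | Station Beta: the cricket, the finch, the fly, the gecko, the lizard, the sparrow, the worm]
17. Pilot goes to Station Beta with the moth.  [Station Alpha: the beetle | Station Beta: the cricket, the finch, the fly, the gecko, the lizard, the moth, the sparrow, the worm]
18. Pilot goes back to Station Alpha alone.  [Station Alpha: the beetle | Station Beta: the cricket, the finch, the fly, the gecko, the lizard, the moth, the sparrow, the worm]
19. Pilot goes to Station Beta with the beetle.  [Station Alpha: — | Station Beta: the beetle, the cricket, the finch, the fly, the gecko, the lizard, the moth, the sparrow, the worm]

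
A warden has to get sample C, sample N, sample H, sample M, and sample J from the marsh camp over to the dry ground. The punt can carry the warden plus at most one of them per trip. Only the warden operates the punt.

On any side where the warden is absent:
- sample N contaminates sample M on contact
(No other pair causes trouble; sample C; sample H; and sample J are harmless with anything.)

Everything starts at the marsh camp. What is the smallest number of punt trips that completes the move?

Counting alone: the warden can take at most 1 across per trip to the dry ground, so moving all 5 needs at least 5 loaded trips out, with a return between consecutive ones — at least 9 crossings.
The plan below uses exactly 9 crossings, so it is optimal:
1. Warden goes to the dry ground with sample N.
2. Warden goes back to the marsh camp alone.
3. Warden goes to the dry ground with sample C.
4. Warden goes back to the marsh camp alone.
5. Warden goes to the dry ground with sample H.
6. Warden goes back to the marsh camp alone.
7. Warden goes to the dry ground with sample J.
8. Warden goes back to the marsh camp alone.
9. Warden goes to the dry ground with sample M.

9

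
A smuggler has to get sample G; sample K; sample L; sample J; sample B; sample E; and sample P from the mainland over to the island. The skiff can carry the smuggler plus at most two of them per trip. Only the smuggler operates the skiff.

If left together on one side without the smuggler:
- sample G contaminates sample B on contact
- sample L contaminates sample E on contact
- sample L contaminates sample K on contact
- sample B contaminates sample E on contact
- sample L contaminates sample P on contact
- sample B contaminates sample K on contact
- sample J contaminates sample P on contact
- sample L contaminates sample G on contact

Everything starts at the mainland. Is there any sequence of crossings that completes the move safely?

Whatever the first load, the items left behind include a forbidden pair without the smuggler. No opening move is safe, so no plan exists.

No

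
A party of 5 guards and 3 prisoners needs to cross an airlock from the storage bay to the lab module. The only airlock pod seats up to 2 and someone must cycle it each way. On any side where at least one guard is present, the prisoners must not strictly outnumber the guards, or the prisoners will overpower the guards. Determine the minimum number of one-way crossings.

13

Counting alone: each trip to the lab module takes at most 2 across and each return brings at least 1 back, so after t trips out (and t−1 returns) at most 2t − (t−1) of the 8 are across; that first reaches 8 at t = 7, so at least 13 crossings are needed.
The plan below uses exactly 13 crossings, so it is optimal:
1. 2 prisoners → the lab module.  (the storage bay: 5G 1P; the lab module: 0G 2P)
2. 1 prisoner ← the storage bay.  (the storage bay: 5G 2P; the lab module: 0G 1P)
3. 2 prisoners → the lab module.  (the storage bay: 5G 0P; the lab module: 0G 3P)
4. 1 prisoner ← the storage bay.  (the storage bay: 5G 1P; the lab module: 0G 2P)
5. 2 guards → the lab module.  (the storage bay: 3G 1P; the lab module: 2G 2P)
6. 1 prisoner ← the storage bay.  (the storage bay: 3G 2P; the lab module: 2G 1P)
7. 1 guard and 1 prisoner → the lab module.  (the storage bay: 2G 1P; the lab module: 3G 2P)
8. 1 prisoner ← the storage bay.  (the storage bay: 2G 2P; the lab module: 3G 1P)
9. 2 prisoners → the lab module.  (the storage bay: 2G 0P; the lab module: 3G 3P)
10. 1 prisoner ← the storage bay.  (the storage bay: 2G 1P; the lab module: 3G 2P)
11. 1 guard and 1 prisoner → the lab module.  (the storage bay: 1G 0P; the lab module: 4G 3P)
12. 1 prisoner ← the storage bay.  (the storage bay: 1G 1P; the lab module: 4G 2P)
13. 1 guard and 1 prisoner → the lab module.  (the storage bay: 0G 0P; the lab module: 5G 3P)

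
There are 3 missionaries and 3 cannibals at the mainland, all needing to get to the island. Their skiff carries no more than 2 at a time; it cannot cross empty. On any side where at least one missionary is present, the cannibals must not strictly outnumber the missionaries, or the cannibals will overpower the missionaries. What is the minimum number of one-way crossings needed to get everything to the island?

Counting alone: each trip to the island takes at most 2 across and each return brings at least 1 back, so after t trips out (and t−1 returns) at most 2t − (t−1) of the 6 are across; that first reaches 6 at t = 5, so at least 9 crossings are needed.
The safety rule pushes this higher. Following every safe sequence of crossings, the most of the 6 that can be at the island as the skiff arrives there on crossing 9 is 5 — never all 6.
So no plan with fewer than 11 crossings exists, and this one achieves 11:
1. 2 cannibals → the island.  (the mainland: 3M 1C; the island: 0M 2C)
2. 1 cannibal ← the mainland.  (the mainland: 3M 2C; the island: 0M 1C)
3. 2 cannibals → the island.  (the mainland: 3M 0C; the island: 0M 3C)
4. 1 cannibal ← the mainland.  (the mainland: 3M 1C; the island: 0M 2C)
5. 2 missionaries → the island.  (the mainland: 1M 1C; the island: 2M 2C)
6. 1 missionary and 1 cannibal ← the mainland.  (the mainland: 2M 2C; the island: 1M 1C)
7. 2 missionaries → the island.  (the mainland: 0M 2C; the island: 3M 1C)
8. 1 cannibal ← the mainland.  (the mainland: 0M 3C; the island: 3M 0C)
9. 2 cannibals → the island.  (the mainland: 0M 1C; the island: 3M 2C)
10. 1 cannibal ← the mainland.  (the mainland: 0M 2C; the island: 3M 1C)
11. 2 cannibals → the island.  (the mainland: 0M 0C; the island: 3M 3C)

11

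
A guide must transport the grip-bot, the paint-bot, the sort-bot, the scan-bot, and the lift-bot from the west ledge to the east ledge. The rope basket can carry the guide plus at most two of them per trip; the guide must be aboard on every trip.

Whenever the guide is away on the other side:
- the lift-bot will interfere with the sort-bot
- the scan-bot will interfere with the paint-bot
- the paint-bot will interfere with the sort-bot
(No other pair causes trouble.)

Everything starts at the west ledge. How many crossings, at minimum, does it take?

5

Counting alone: the guide can take at most 2 across per trip to the east ledge, so moving all 5 needs at least 3 loaded trips out, with a return between consecutive ones — at least 5 crossings.
The plan below uses exactly 5 crossings, so it is optimal:
1. Guide goes to the east ledge with the paint-bot and the sort-bot.
2. Guide goes back to the west ledge with the paint-bot.
3. Guide goes to the east ledge with the grip-bot and the scan-bot.
4. Guide goes back to the west ledge alone.
5. Guide goes to the east ledge with the lift-bot and the paint-bot.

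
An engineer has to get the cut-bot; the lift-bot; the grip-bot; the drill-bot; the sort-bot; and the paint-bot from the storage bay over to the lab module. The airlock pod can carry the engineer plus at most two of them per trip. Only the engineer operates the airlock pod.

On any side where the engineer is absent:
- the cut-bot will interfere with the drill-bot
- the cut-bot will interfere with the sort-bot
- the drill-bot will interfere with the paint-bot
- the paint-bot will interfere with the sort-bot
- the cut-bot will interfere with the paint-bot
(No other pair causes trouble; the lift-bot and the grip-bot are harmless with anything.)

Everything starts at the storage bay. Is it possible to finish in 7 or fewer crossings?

No

Counting alone: the engineer can take at most 2 across per trip to the lab module, so moving all 6 needs at least 3 loaded trips out, with a return between consecutive ones — at least 5 crossings.
The safety rule pushes this higher. Following every safe sequence of crossings, the most of the 6 that can be at the lab module as the airlock pod arrives there on crossings 5, 7 is 4, 5 respectively — never all 6.
So the move cannot be finished within 7 crossings. (The shortest complete plan takes 9:)
1. Engineer goes to the lab module with the cut-bot and the paint-bot.  [the storage bay: the drill-bot, the grip-bot, the lift-bot, the sort-bot | the lab module: the cut-bot, the paint-bot]
2. Engineer goes back to the storage bay with the cut-bot.  [the storage bay: the cut-bot, the drill-bot, the grip-bot, the lift-bot, the sort-bot | the lab module: the paint-bot]
3. Engineer goes to the lab module with the cut-bot and the lift-bot.  [the storage bay: the drill-bot, the grip-bot, the sort-bot | the lab module: the cut-bot, the lift-bot, the paint-bot]
4. Engineer goes back to the storage bay with the cut-bot.  [the storage bay: the cut-bot, the drill-bot, the grip-bot, the sort-bot | the lab module: the lift-bot, the paint-bot]
5. Engineer goes to the lab module with the cut-bot and the grip-bot.  [the storage bay: the drill-bot, the sort-bot | the lab module: the cut-bot, the grip-bot, the lift-bot, the paint-bot]
6. Engineer goes back to the storage bay with the cut-bot.  [the storage bay: the cut-bot, the drill-bot, the sort-bot | the lab module: the grip-bot, the lift-bot, the paint-bot]
7. Engineer goes to the lab module with the drill-bot and the sort-bot.  [the storage bay: the cut-bot | the lab module: the drill-bot, the grip-bot, the lift-bot, the paint-bot, the sort-bot]
8. Engineer goes back to the storage bay with the paint-bot.  [the storage bay: the cut-bot, the paint-bot | the lab module: the drill-bot, the grip-bot, the lift-bot, the sort-bot]
9. Engineer goes to the lab module with the cut-bot and the paint-bot.  [the storage bay: — | the lab module: the cut-bot, the drill-bot, the grip-bot, the lift-bot, the paint-bot, the sort-bot]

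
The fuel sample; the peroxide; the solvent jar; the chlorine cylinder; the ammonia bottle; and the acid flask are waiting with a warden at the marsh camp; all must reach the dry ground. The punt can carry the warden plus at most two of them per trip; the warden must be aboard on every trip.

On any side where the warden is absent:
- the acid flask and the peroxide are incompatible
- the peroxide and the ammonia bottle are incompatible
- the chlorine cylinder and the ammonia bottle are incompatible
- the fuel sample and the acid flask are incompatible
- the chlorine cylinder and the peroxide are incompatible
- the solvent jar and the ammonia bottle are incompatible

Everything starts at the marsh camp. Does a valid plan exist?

Whatever the first load, the items left behind include a forbidden pair without the warden. No opening move is safe, so no plan exists.

No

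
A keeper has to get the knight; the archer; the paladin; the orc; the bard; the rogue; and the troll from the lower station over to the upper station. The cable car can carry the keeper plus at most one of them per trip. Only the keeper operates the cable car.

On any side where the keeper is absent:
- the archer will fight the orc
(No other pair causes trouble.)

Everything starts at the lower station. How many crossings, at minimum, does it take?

13

Counting alone: the keeper can take at most 1 across per trip to the upper station, so moving all 7 needs at least 7 loaded trips out, with a return between consecutive ones — at least 13 crossings.
The plan below uses exactly 13 crossings, so it is optimal:
1. Keeper goes to the upper station with the archer.  [the lower station: the bard, the knight, the orc, the paladin, the rogue, the troll | the upper station: the archer]
2. Keeper goes back to the lower station alone.  [the lower station: the bard, the knight, the orc, the paladin, the rogue, the troll | the upper station: the archer]
3. Keeper goes to the upper station with the knight.  [the lower station: the bard, the orc, the paladin, the rogue, the troll | the upper station: the archer, the knight]
4. Keeper goes back to the lower station alone.  [the lower station: the bard, the orc, the paladin, the rogue, the troll | the upper station: the archer, the knight]
5. Keeper goes to the upper station with the paladin.  [the lower station: the bard, the orc, the rogue, the troll | the upper station: the archer, the knight, the paladin]
6. Keeper goes back to the lower station alone.  [the lower station: the bard, the orc, the rogue, the troll | the upper station: the archer, the knight, the paladin]
7. Keeper goes to the upper station with the bard.  [the lower station: the orc, the rogue, the troll | the upper station: the archer, the bard, the knight, the paladin]
8. Keeper goes back to the lower station alone.  [the lower station: the orc, the rogue, the troll | the upper station: the archer, the bard, the knight, the paladin]
9. Keeper goes to the upper station with the rogue.  [the lower station: the orc, the troll | the upper station: the archer, the bard, the knight, the paladin, the rogue]
10. Keeper goes back to the lower station alone.  [the lower station: the orc, the troll | the upper station: the archer, the bard, the knight, the paladin, the rogue]
11. Keeper goes to the upper station with the troll.  [the lower station: the orc | the upper station: the archer, the bard, the knight, the paladin, the rogue, the troll]
12. Keeper goes back to the lower station alone.  [the lower station: the orc | the upper station: the archer, the bard, the knight, the paladin, the rogue, the troll]
13. Keeper goes to the upper station with the orc.  [the lower station: — | the upper station: the archer, the bard, the knight, the orc, the paladin, the rogue, the troll]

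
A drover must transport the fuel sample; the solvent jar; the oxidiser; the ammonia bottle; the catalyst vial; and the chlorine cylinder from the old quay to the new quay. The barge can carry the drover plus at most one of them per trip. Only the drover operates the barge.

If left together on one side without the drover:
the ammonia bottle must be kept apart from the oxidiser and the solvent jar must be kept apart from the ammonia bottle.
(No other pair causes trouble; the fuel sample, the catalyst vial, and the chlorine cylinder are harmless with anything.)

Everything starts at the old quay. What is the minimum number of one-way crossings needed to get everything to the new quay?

13

Counting alone: the drover can take at most 1 across per trip to the new quay, so moving all 6 needs at least 6 loaded trips out, with a return between consecutive ones — at least 11 crossings.
The safety rule pushes this higher. Following every safe sequence of crossings, the most of the 6 that can be at the new quay as the barge arrives there on crossing 11 is 5 — never all 6.
So no plan with fewer than 13 crossings exists, and this one achieves 13:
1. Drover goes to the new quay with the ammonia bottle.  [the old quay: the catalyst vial, the chlorine cylinder, the fuel sample, the oxidiser, the solvent jar | the new quay: the ammonia bottle]
2. Drover goes back to the old quay alone.  [the old quay: the catalyst vial, the chlorine cylinder, the fuel sample, the oxidiser, the solvent jar | the new quay: the ammonia bottle]
3. Drover goes to the new quay with the fuel sample.  [the old quay: the catalyst vial, the chlorine cylinder, the oxidiser, the solvent jar | the new quay: the ammonia bottle, the fuel sample]
4. Drover goes back to the old quay alone.  [the old quay: the catalyst vial, the chlorine cylinder, the oxidiser, the solvent jar | the new quay: the ammonia bottle, the fuel sample]
5. Drover goes to the new quay with the solvent jar.  [the old quay: the catalyst vial, the chlorine cylinder, the oxidiser | the new quay: the ammonia bottle, the fuel sample, the solvent jar]
6. Drover goes back to the old quay with the ammonia bottle.  [the old quay: the ammonia bottle, the catalyst vial, the chlorine cylinder, the oxidiser | the new quay: the fuel sample, the solvent jar]
7. Drover goes to the new quay with the oxidiser.  [the old quay: the ammonia bottle, the catalyst vial, the chlorine cylinder | the new quay: the fuel sample, the oxidiser, the solvent jar]
8. Drover goes back to the old quay alone.  [the old quay: the ammonia bottle, the catalyst vial, the chlorine cylinder | the new quay: the fuel sample, the oxidiser, the solvent jar]
9. Drover goes to the new quay with the catalyst vial.  [the old quay: the ammonia bottle, the chlorine cylinder | the new quay: the catalyst vial, the fuel sample, the oxidiser, the solvent jar]
10. Drover goes back to the old quay alone.  [the old quay: the ammonia bottle, the chlorine cylinder | the new quay: the catalyst vial, the fuel sample, the oxidiser, the solvent jar]
11. Drover goes to the new quay with the chlorine cylinder.  [the old quay: the ammonia bottle | the new quay: the catalyst vial, the chlorine cylinder, the fuel sample, the oxidiser, the solvent jar]
12. Drover goes back to the old quay alone.  [the old quay: the ammonia bottle | the new quay: the catalyst vial, the chlorine cylinder, the fuel sample, the oxidiser, the solvent jar]
13. Drover goes to the new quay with the ammonia bottle.  [the old quay: — | the new quay: the ammonia bottle, the catalyst vial, the chlorine cylinder, the fuel sample, the oxidiser, the solvent jar]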